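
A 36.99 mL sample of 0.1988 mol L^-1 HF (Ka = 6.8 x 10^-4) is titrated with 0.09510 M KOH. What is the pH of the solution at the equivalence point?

n(HF) = 0.1988 x 0.03699 = 0.007354 mol; V(KOH) at equivalence = 0.007354/0.09510 = 0.07733 L.
At equivalence all the acid is converted to F-; total volume = 0.03699 + 0.07733 = 0.1143 L, so [F-] = 0.007354/0.1143 = 0.06433 M.
Kb = Kw/Ka = 1.0e-14 / 6.8 x 10^-4 = 1.47e-11.
[OH^-] = sqrt(Kb x [F-]) = sqrt(1.47e-11 x 0.06433) = 9.73e-7 M.
pOH = 6.01, so pH = 14.00 - 6.01 = 7.99.

7.99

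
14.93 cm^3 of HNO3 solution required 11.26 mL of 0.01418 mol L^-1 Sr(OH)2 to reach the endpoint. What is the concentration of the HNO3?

0.0214 M

n(Sr(OH)2) delivered = 0.01418 x 0.01126 = 0.0001597 mol.
The reaction is 2 HNO3 + 1 Sr(OH)2, so n(HNO3) = 0.0001597 x 2/1 = 0.0003193 mol.
[HNO3] = 0.0003193 mol / 0.01493 L = 0.0214 M.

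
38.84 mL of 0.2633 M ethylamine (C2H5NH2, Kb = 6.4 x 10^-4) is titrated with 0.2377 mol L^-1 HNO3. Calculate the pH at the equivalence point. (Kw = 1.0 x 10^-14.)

5.85

n(C2H5NH2) = 0.2633 x 0.03884 = 0.01023 mol; V(HNO3) at equivalence = 0.01023/0.2377 = 0.04302 L.
At equivalence the base is fully converted to C2H5NH3+; total volume = 0.08186 L, so [C2H5NH3+] = 0.01023/0.08186 = 0.1249 M.
Ka(C2H5NH3+) = Kw/Kb = 1.0e-14 / 6.4 x 10^-4 = 1.56e-11.
[H^+] = sqrt(Ka x [C2H5NH3+]) = sqrt(1.56e-11 x 0.1249) = 1.40e-6 M.
pH = -log(1.40e-6) = 5.85.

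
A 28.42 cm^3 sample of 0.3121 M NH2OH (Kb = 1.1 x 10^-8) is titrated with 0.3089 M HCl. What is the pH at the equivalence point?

3.43

n(NH2OH) = 0.3121 x 0.02842 = 0.008870 mol; V(HCl) at equivalence = 0.008870/0.3089 = 0.02871 L.
At equivalence the base is fully converted to NH3OH+; total volume = 0.05713 L, so [NH3OH+] = 0.008870/0.05713 = 0.1552 M.
Ka(NH3OH+) = Kw/Kb = 1.0e-14 / 1.1 x 10^-8 = 9.09e-7.
[H^+] = sqrt(Ka x [NH3OH+]) = sqrt(9.09e-7 x 0.1552) = 0.000376 M.
pH = -log(0.000376) = 3.43.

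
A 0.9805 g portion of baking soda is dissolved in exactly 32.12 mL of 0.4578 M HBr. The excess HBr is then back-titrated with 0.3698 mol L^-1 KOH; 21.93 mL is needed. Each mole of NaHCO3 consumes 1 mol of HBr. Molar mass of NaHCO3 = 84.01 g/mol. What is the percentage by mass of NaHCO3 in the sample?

56.5%

Total n(HBr) added = 0.4578 x 0.03212 = 0.01470 mol.
n(KOH) used = 0.3698 x 0.02193 = 0.008110 mol, which equals the excess n(HBr).
So n(HBr) consumed by the sample = 0.01470 - 0.008110 = 0.006595 mol.
n(NaHCO3) = 0.006595 / 1 = 0.006595 mol.
mass NaHCO3 = 0.006595 x 84.01 = 0.5540 g, so %NaHCO3 = 0.5540/0.9805 x 100 = 56.5%.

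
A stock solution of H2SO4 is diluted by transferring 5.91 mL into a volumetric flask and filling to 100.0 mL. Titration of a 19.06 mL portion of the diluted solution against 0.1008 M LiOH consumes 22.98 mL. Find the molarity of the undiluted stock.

n(LiOH) = 0.1008 x 0.02298 = 0.002316 mol.
n(H2SO4) in the aliquot = 0.002316 x 1/2 = 0.001158 mol.
[diluted H2SO4] = 0.001158 / 0.01906 = 0.06077 M.
Dilution factor = 100.0/5.910 = 16.92, so [stock] = 0.06077 x 16.92 = 1.03 M.

1.03 M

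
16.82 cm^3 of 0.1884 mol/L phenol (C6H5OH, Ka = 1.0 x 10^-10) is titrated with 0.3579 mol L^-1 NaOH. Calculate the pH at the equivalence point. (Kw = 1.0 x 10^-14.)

n(C6H5OH) = 0.1884 x 0.01682 = 0.003169 mol; V(NaOH) at equivalence = 0.003169/0.3579 = 0.008854 L.
At equivalence all the acid is converted to C6H5O-; total volume = 0.01682 + 0.008854 = 0.02567 L, so [C6H5O-] = 0.003169/0.02567 = 0.1234 M.
Kb = Kw/Ka = 1.0e-14 / 1.0 x 10^-10 = 0.000100.
[OH^-] = sqrt(Kb x [C6H5O-]) = sqrt(0.000100 x 0.1234) = 0.00351 M.
pOH = 2.45, so pH = 14.00 - 2.45 = 11.55.

11.55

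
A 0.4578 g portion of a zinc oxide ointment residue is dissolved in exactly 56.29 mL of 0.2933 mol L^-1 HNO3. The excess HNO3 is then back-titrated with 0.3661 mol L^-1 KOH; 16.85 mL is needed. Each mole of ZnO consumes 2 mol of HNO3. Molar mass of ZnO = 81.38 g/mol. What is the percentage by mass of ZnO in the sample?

Total n(HNO3) added = 0.2933 x 0.05629 = 0.01651 mol.
n(KOH) used = 0.3661 x 0.01685 = 0.006169 mol, which equals the excess n(HNO3).
So n(HNO3) consumed by the sample = 0.01651 - 0.006169 = 0.01034 mol.
n(ZnO) = 0.01034 / 2 = 0.005171 mol.
mass ZnO = 0.005171 x 81.38 = 0.4208 g, so %ZnO = 0.4208/0.4578 x 100 = 91.9%.

91.9%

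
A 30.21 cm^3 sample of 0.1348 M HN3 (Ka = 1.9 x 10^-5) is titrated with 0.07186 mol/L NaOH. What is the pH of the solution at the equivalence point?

8.70

n(HN3) = 0.1348 x 0.03021 = 0.004072 mol; V(NaOH) at equivalence = 0.004072/0.07186 = 0.05667 L.
At equivalence all the acid is converted to N3-; total volume = 0.03021 + 0.05667 = 0.08688 L, so [N3-] = 0.004072/0.08688 = 0.04687 M.
Kb = Kw/Ka = 1.0e-14 / 1.9 x 10^-5 = 5.26e-10.
[OH^-] = sqrt(Kb x [N3-]) = sqrt(5.26e-10 x 0.04687) = 4.97e-6 M.
pOH = 5.30, so pH = 14.00 - 5.30 = 8.70.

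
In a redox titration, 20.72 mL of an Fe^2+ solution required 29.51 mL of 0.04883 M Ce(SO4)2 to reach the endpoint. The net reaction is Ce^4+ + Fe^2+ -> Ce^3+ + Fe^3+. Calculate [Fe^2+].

n(Ce(SO4)2) = 0.04883 x 0.02951 = 0.001441 mol.
From the balanced equation, 1 mol Ce(SO4)2 reacts with 1 mol Fe^2+, so n(Fe^2+) = 0.001441 x 1/1 = 0.001441 mol.
[Fe^2+] = 0.001441 / 0.02072 L = 0.0695 M.

0.0695 M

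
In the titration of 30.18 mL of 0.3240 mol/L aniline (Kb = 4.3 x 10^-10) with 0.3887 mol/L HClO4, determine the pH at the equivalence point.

n(C6H5NH2) = 0.3240 x 0.03018 = 0.009778 mol; V(HClO4) at equivalence = 0.009778/0.3887 = 0.02516 L.
At equivalence the base is fully converted to C6H5NH3+; total volume = 0.05534 L, so [C6H5NH3+] = 0.009778/0.05534 = 0.1767 M.
Ka(C6H5NH3+) = Kw/Kb = 1.0e-14 / 4.3 x 10^-10 = 2.33e-5.
[H^+] = sqrt(Ka x [C6H5NH3+]) = sqrt(2.33e-5 x 0.1767) = 0.00203 M.
pH = -log(0.00203) = 2.69.

2.69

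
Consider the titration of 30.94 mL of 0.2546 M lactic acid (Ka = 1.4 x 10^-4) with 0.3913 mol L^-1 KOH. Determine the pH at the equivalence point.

n(HC3H5O3) = 0.2546 x 0.03094 = 0.007877 mol; V(KOH) at equivalence = 0.007877/0.3913 = 0.02013 L.
At equivalence all the acid is converted to C3H5O3-; total volume = 0.03094 + 0.02013 = 0.05107 L, so [C3H5O3-] = 0.007877/0.05107 = 0.1542 M.
Kb = Kw/Ka = 1.0e-14 / 1.4 x 10^-4 = 7.14e-11.
[OH^-] = sqrt(Kb x [C3H5O3-]) = sqrt(7.14e-11 x 0.1542) = 3.32e-6 M.
pOH = 5.48, so pH = 14.00 - 5.48 = 8.52.

8.52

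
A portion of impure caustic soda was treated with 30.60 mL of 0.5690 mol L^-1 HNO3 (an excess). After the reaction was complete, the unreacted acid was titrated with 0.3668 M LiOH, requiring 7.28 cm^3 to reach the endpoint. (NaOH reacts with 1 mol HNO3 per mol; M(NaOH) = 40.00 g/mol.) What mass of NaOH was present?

Total n(HNO3) added = 0.5690 x 0.03060 = 0.01741 mol.
n(LiOH) used = 0.3668 x 0.007280 = 0.002670 mol, which equals the excess n(HNO3).
So n(HNO3) consumed by the sample = 0.01741 - 0.002670 = 0.01474 mol.
n(NaOH) = 0.01474 / 1 = 0.01474 mol.
mass = 0.01474 mol x 40.00 g/mol = 0.590 g.

0.590 g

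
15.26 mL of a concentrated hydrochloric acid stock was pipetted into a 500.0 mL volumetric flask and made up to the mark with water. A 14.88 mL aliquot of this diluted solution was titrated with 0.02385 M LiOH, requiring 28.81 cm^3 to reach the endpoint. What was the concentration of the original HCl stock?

n(LiOH) = 0.02385 x 0.02881 = 0.0006871 mol.
n(HCl) in the aliquot = 0.0006871 mol.
[diluted HCl] = 0.0006871 / 0.01488 = 0.04618 M.
Dilution factor = 500.0/15.26 = 32.77, so [stock] = 0.04618 x 32.77 = 1.51 M.

1.51 M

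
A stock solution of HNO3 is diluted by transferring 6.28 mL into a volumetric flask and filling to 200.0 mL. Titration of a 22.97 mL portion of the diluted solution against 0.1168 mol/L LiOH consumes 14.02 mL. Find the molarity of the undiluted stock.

2.27 M

n(LiOH) = 0.1168 x 0.01402 = 0.001638 mol.
n(HNO3) in the aliquot = 0.001638 mol.
[diluted HNO3] = 0.001638 / 0.02297 = 0.07129 M.
Dilution factor = 200.0/6.280 = 31.85, so [stock] = 0.07129 x 31.85 = 2.27 M.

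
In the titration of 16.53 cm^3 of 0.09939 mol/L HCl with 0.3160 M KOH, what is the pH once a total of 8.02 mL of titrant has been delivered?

12.56

n(acid) = 0.09939 x 0.01653 = 0.001643 mol; n(KOH) added = 0.3160 x 0.008020 = 0.002534 mol.
Base is in excess by 0.002534 - 0.001643 = 0.0008914 mol in a total volume of 0.02455 L.
[OH^-] = 0.0008914/0.02455 = 0.03631 M, so pOH = 1.44 and pH = 14.00 - 1.44 = 12.56.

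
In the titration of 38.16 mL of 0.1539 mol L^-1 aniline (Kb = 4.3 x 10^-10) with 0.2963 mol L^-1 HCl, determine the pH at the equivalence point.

2.81

n(C6H5NH2) = 0.1539 x 0.03816 = 0.005873 mol; V(HCl) at equivalence = 0.005873/0.2963 = 0.01982 L.
At equivalence the base is fully converted to C6H5NH3+; total volume = 0.05798 L, so [C6H5NH3+] = 0.005873/0.05798 = 0.1013 M.
Ka(C6H5NH3+) = Kw/Kb = 1.0e-14 / 4.3 x 10^-10 = 2.33e-5.
[H^+] = sqrt(Ka x [C6H5NH3+]) = sqrt(2.33e-5 x 0.1013) = 0.00153 M.
pH = -log(0.00153) = 2.81.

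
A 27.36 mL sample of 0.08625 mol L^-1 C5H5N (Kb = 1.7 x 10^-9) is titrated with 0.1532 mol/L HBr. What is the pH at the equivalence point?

3.24

n(C5H5N) = 0.08625 x 0.02736 = 0.002360 mol; V(HBr) at equivalence = 0.002360/0.1532 = 0.01540 L.
At equivalence the base is fully converted to C5H5NH+; total volume = 0.04276 L, so [C5H5NH+] = 0.002360/0.04276 = 0.05518 M.
Ka(C5H5NH+) = Kw/Kb = 1.0e-14 / 1.7 x 10^-9 = 5.88e-6.
[H^+] = sqrt(Ka x [C5H5NH+]) = sqrt(5.88e-6 x 0.05518) = 0.000570 M.
pH = -log(0.000570) = 3.24.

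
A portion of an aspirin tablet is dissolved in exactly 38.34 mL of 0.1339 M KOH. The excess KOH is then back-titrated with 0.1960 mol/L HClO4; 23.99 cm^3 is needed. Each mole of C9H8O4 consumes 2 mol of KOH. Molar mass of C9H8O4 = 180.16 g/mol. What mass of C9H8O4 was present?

Total n(KOH) added = 0.1339 x 0.03834 = 0.005134 mol.
n(HClO4) used = 0.1960 x 0.02399 = 0.004702 mol, which equals the excess n(KOH).
So n(KOH) consumed by the sample = 0.005134 - 0.004702 = 0.0004317 mol.
n(C9H8O4) = 0.0004317 / 2 = 0.0002158 mol.
mass = 0.0002158 mol x 180.16 g/mol = 0.0389 g.

0.0389 g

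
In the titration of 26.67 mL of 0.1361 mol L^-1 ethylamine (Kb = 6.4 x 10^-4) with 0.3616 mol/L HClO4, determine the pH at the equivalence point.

5.91

n(C2H5NH2) = 0.1361 x 0.02667 = 0.003630 mol; V(HClO4) at equivalence = 0.003630/0.3616 = 0.01004 L.
At equivalence the base is fully converted to C2H5NH3+; total volume = 0.03671 L, so [C2H5NH3+] = 0.003630/0.03671 = 0.09888 M.
Ka(C2H5NH3+) = Kw/Kb = 1.0e-14 / 6.4 x 10^-4 = 1.56e-11.
[H^+] = sqrt(Ka x [C2H5NH3+]) = sqrt(1.56e-11 x 0.09888) = 1.24e-6 M.
pH = -log(1.24e-6) = 5.91.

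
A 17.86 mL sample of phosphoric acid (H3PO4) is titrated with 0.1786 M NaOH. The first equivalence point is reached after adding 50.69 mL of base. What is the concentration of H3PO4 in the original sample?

n(NaOH) = 0.1786 x 0.05069 = 0.009053 mol.
At the first equivalence point, 1 mol OH^- react per mol H3PO4, so n(H3PO4) = 0.009053 / 1 = 0.009053 mol.
[H3PO4] = 0.009053 / 0.01786 L = 0.507 M.

0.507 M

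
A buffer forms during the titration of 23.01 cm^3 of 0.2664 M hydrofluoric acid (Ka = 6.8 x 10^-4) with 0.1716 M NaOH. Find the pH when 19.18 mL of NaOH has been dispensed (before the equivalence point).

Initial n(HF) = 0.2664 x 0.02301 = 0.006130 mol.
n(NaOH) added = 0.1716 x 0.01918 = 0.003291 mol, converting that many moles of HF to F-.
Remaining n(HF) = 0.002839 mol; n(F-) = 0.003291 mol.
By Henderson-Hasselbalch, pH = pKa + log([A^-]/[HA]) = 3.17 + log(0.003291/0.002839) = 3.17 + (+0.06) = 3.23.

3.23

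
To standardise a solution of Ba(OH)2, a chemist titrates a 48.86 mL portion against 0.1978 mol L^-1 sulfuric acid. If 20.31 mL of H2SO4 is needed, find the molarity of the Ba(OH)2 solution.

0.0822 M

n(H2SO4) delivered = 0.1978 x 0.02031 = 0.004017 mol.
For a 1:1 reaction, n(Ba(OH)2) = 0.004017 mol.
[Ba(OH)2] = 0.004017 mol / 0.04886 L = 0.0822 M.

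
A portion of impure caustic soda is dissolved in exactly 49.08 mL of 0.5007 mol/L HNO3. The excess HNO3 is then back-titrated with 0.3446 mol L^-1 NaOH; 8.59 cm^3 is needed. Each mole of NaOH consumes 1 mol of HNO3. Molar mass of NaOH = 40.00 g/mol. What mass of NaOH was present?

Total n(HNO3) added = 0.5007 x 0.04908 = 0.02457 mol.
n(NaOH) used = 0.3446 x 0.008590 = 0.002960 mol, which equals the excess n(HNO3).
So n(HNO3) consumed by the sample = 0.02457 - 0.002960 = 0.02161 mol.
n(NaOH) = 0.02161 / 1 = 0.02161 mol.
mass = 0.02161 mol x 40.00 g/mol = 0.865 g.

0.865 g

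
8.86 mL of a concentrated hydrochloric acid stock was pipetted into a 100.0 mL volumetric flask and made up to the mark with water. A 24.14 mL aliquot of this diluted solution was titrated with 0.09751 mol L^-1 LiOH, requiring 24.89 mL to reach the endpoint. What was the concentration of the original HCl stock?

n(LiOH) = 0.09751 x 0.02489 = 0.002427 mol.
n(HCl) in the aliquot = 0.002427 mol.
[diluted HCl] = 0.002427 / 0.02414 = 0.1005 M.
Dilution factor = 100.0/8.860 = 11.29, so [stock] = 0.1005 x 11.29 = 1.13 M.

1.13 M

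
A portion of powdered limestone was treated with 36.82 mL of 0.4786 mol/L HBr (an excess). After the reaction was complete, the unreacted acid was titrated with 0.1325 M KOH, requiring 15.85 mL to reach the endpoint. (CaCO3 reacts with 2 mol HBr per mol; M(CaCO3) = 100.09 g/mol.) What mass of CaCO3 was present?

Total n(HBr) added = 0.4786 x 0.03682 = 0.01762 mol.
n(KOH) used = 0.1325 x 0.01585 = 0.002100 mol, which equals the excess n(HBr).
So n(HBr) consumed by the sample = 0.01762 - 0.002100 = 0.01552 mol.
n(CaCO3) = 0.01552 / 2 = 0.007761 mol.
mass = 0.007761 mol x 100.09 g/mol = 0.777 g.

0.777 g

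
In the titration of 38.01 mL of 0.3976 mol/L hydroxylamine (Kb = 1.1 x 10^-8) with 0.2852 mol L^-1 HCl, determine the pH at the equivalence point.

3.41

n(NH2OH) = 0.3976 x 0.03801 = 0.01511 mol; V(HCl) at equivalence = 0.01511/0.2852 = 0.05299 L.
At equivalence the base is fully converted to NH3OH+; total volume = 0.09100 L, so [NH3OH+] = 0.01511/0.09100 = 0.1661 M.
Ka(NH3OH+) = Kw/Kb = 1.0e-14 / 1.1 x 10^-8 = 9.09e-7.
[H^+] = sqrt(Ka x [NH3OH+]) = sqrt(9.09e-7 x 0.1661) = 0.000389 M.
pH = -log(0.000389) = 3.41.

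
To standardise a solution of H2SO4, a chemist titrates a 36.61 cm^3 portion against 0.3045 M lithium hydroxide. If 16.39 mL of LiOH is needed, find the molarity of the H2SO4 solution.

0.0682 M

n(LiOH) delivered = 0.3045 x 0.01639 = 0.004991 mol.
The reaction is 1 H2SO4 + 2 LiOH, so n(H2SO4) = 0.004991 x 1/2 = 0.002495 mol.
[H2SO4] = 0.002495 mol / 0.03661 L = 0.0682 M.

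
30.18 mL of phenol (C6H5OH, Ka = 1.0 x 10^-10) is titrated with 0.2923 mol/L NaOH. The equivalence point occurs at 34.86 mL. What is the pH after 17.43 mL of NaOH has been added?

17.43 mL is exactly half the equivalence volume (34.86/2), i.e. the half-equivalence point.
There, n(HA) = n(A^-), so pH = pKa = -log(1.0 x 10^-10) = 10.00.

10.00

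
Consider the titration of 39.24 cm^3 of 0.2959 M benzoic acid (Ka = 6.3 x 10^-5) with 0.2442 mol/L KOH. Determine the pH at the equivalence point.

8.66

n(C6H5COOH) = 0.2959 x 0.03924 = 0.01161 mol; V(KOH) at equivalence = 0.01161/0.2442 = 0.04755 L.
At equivalence all the acid is converted to C6H5COO-; total volume = 0.03924 + 0.04755 = 0.08679 L, so [C6H5COO-] = 0.01161/0.08679 = 0.1338 M.
Kb = Kw/Ka = 1.0e-14 / 6.3 x 10^-5 = 1.59e-10.
[OH^-] = sqrt(Kb x [C6H5COO-]) = sqrt(1.59e-10 x 0.1338) = 4.61e-6 M.
pOH = 5.34, so pH = 14.00 - 5.34 = 8.66.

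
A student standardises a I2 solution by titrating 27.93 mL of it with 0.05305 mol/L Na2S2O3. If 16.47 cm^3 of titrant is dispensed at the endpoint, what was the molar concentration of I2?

n(Na2S2O3) = 0.05305 x 0.01647 = 0.0008737 mol.
From the balanced equation, 2 mol Na2S2O3 reacts with 1 mol I2, so n(I2) = 0.0008737 x 1/2 = 0.0004369 mol.
[I2] = 0.0004369 / 0.02793 L = 0.0156 M.

0.0156 M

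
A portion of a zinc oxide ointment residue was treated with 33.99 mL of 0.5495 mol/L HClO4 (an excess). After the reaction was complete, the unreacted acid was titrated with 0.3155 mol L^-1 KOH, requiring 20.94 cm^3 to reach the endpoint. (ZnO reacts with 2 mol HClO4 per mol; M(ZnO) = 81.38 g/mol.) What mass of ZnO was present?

0.491 g

Total n(HClO4) added = 0.5495 x 0.03399 = 0.01868 mol.
n(KOH) used = 0.3155 x 0.02094 = 0.006607 mol, which equals the excess n(HClO4).
So n(HClO4) consumed by the sample = 0.01868 - 0.006607 = 0.01207 mol.
n(ZnO) = 0.01207 / 2 = 0.006035 mol.
mass = 0.006035 mol x 81.38 g/mol = 0.491 g.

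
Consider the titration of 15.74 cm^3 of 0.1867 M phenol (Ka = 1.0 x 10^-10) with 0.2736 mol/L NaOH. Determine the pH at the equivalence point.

11.52

n(C6H5OH) = 0.1867 x 0.01574 = 0.002939 mol; V(NaOH) at equivalence = 0.002939/0.2736 = 0.01074 L.
At equivalence all the acid is converted to C6H5O-; total volume = 0.01574 + 0.01074 = 0.02648 L, so [C6H5O-] = 0.002939/0.02648 = 0.1110 M.
Kb = Kw/Ka = 1.0e-14 / 1.0 x 10^-10 = 0.000100.
[OH^-] = sqrt(Kb x [C6H5O-]) = sqrt(0.000100 x 0.1110) = 0.00333 M.
pOH = 2.48, so pH = 14.00 - 2.48 = 11.52.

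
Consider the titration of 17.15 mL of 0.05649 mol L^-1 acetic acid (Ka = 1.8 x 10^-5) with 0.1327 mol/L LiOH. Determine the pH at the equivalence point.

8.67

n(CH3COOH) = 0.05649 x 0.01715 = 0.0009688 mol; V(LiOH) at equivalence = 0.0009688/0.1327 = 0.007301 L.
At equivalence all the acid is converted to CH3COO-; total volume = 0.01715 + 0.007301 = 0.02445 L, so [CH3COO-] = 0.0009688/0.02445 = 0.03962 M.
Kb = Kw/Ka = 1.0e-14 / 1.8 x 10^-5 = 5.56e-10.
[OH^-] = sqrt(Kb x [CH3COO-]) = sqrt(5.56e-10 x 0.03962) = 4.69e-6 M.
pOH = 5.33, so pH = 14.00 - 5.33 = 8.67.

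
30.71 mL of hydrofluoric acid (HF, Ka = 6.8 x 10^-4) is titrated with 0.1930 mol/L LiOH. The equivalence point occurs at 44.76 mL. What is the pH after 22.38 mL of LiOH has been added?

22.38 mL is exactly half the equivalence volume (44.76/2), i.e. the half-equivalence point.
There, n(HA) = n(A^-), so pH = pKa = -log(6.8 x 10^-4) = 3.17.

3.17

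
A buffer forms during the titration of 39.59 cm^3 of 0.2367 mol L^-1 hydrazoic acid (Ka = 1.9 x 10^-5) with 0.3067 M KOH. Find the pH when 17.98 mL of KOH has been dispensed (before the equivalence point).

4.88

Initial n(HN3) = 0.2367 x 0.03959 = 0.009371 mol.
n(KOH) added = 0.3067 x 0.01798 = 0.005514 mol, converting that many moles of HN3 to N3-.
Remaining n(HN3) = 0.003856 mol; n(N3-) = 0.005514 mol.
By Henderson-Hasselbalch, pH = pKa + log([A^-]/[HA]) = 4.72 + log(0.005514/0.003856) = 4.72 + (+0.16) = 4.88.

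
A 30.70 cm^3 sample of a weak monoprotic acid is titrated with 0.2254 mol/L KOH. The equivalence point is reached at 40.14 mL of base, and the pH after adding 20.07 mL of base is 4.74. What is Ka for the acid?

20.07 mL is half of the equivalence volume, so this is the half-equivalence point where [HA] = [A^-].
At half-equivalence pH = pKa, so pKa = 4.74.
Ka = 10^(-4.74) = 1.8 x 10^-5.

1.8 x 10^-5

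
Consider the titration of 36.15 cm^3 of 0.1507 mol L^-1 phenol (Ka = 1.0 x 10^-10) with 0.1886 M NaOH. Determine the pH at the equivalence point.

n(C6H5OH) = 0.1507 x 0.03615 = 0.005448 mol; V(NaOH) at equivalence = 0.005448/0.1886 = 0.02889 L.
At equivalence all the acid is converted to C6H5O-; total volume = 0.03615 + 0.02889 = 0.06504 L, so [C6H5O-] = 0.005448/0.06504 = 0.08377 M.
Kb = Kw/Ka = 1.0e-14 / 1.0 x 10^-10 = 0.000100.
[OH^-] = sqrt(Kb x [C6H5O-]) = sqrt(0.000100 x 0.08377) = 0.00289 M.
pOH = 2.54, so pH = 14.00 - 2.54 = 11.46.

11.46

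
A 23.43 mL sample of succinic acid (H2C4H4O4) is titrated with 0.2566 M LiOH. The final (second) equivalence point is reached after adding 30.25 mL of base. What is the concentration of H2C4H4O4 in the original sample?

0.166 M

n(LiOH) = 0.2566 x 0.03025 = 0.007762 mol.
At the final (second) equivalence point, 2 mol OH^- react per mol H2C4H4O4, so n(H2C4H4O4) = 0.007762 / 2 = 0.003881 mol.
[H2C4H4O4] = 0.003881 / 0.02343 L = 0.166 M.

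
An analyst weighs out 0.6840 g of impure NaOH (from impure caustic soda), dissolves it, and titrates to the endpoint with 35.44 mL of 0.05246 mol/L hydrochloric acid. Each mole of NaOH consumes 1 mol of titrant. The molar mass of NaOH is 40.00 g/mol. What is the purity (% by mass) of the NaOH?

n(HCl) = 0.05246 x 0.03544 = 0.001859 mol.
n(NaOH) = 0.001859 / 1 = 0.001859 mol.
mass of NaOH = 0.001859 x 40.00 = 0.07437 g.
% purity = 0.07437 / 0.6840 x 100 = 10.9%.

10.9%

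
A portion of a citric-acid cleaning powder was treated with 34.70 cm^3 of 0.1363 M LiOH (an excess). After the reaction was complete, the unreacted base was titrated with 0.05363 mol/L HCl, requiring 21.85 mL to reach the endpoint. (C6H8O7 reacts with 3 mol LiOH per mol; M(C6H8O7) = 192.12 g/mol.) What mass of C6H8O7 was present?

0.228 g

Total n(LiOH) added = 0.1363 x 0.03470 = 0.004730 mol.
n(HCl) used = 0.05363 x 0.02185 = 0.001172 mol, which equals the excess n(LiOH).
So n(LiOH) consumed by the sample = 0.004730 - 0.001172 = 0.003558 mol.
n(C6H8O7) = 0.003558 / 3 = 0.001186 mol.
mass = 0.001186 mol x 192.12 g/mol = 0.228 g.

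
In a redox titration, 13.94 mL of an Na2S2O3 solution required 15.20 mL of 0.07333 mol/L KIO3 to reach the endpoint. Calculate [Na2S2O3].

0.480 M

n(KIO3) = 0.07333 x 0.01520 = 0.001115 mol.
From the balanced equation, 1 mol KIO3 reacts with 6 mol Na2S2O3, so n(Na2S2O3) = 0.001115 x 6/1 = 0.006688 mol.
[Na2S2O3] = 0.006688 / 0.01394 L = 0.480 M.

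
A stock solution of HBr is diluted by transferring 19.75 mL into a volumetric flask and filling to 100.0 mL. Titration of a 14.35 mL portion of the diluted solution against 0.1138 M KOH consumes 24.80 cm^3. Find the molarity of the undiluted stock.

n(KOH) = 0.1138 x 0.02480 = 0.002822 mol.
n(HBr) in the aliquot = 0.002822 mol.
[diluted HBr] = 0.002822 / 0.01435 = 0.1967 M.
Dilution factor = 100.0/19.75 = 5.063, so [stock] = 0.1967 x 5.063 = 0.996 M.

0.996 M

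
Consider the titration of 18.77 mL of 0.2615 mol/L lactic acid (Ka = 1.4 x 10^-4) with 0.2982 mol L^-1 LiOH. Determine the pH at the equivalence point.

n(HC3H5O3) = 0.2615 x 0.01877 = 0.004908 mol; V(LiOH) at equivalence = 0.004908/0.2982 = 0.01646 L.
At equivalence all the acid is converted to C3H5O3-; total volume = 0.01877 + 0.01646 = 0.03523 L, so [C3H5O3-] = 0.004908/0.03523 = 0.1393 M.
Kb = Kw/Ka = 1.0e-14 / 1.4 x 10^-4 = 7.14e-11.
[OH^-] = sqrt(Kb x [C3H5O3-]) = sqrt(7.14e-11 x 0.1393) = 3.15e-6 M.
pOH = 5.50, so pH = 14.00 - 5.50 = 8.50.

8.50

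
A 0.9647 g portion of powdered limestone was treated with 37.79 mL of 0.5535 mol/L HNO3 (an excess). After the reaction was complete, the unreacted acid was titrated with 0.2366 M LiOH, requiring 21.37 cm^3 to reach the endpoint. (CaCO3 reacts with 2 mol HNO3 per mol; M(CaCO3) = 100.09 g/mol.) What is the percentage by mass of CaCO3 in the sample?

Total n(HNO3) added = 0.5535 x 0.03779 = 0.02092 mol.
n(LiOH) used = 0.2366 x 0.02137 = 0.005056 mol, which equals the excess n(HNO3).
So n(HNO3) consumed by the sample = 0.02092 - 0.005056 = 0.01586 mol.
n(CaCO3) = 0.01586 / 2 = 0.007930 mol.
mass CaCO3 = 0.007930 x 100.09 = 0.7937 g, so %CaCO3 = 0.7937/0.9647 x 100 = 82.3%.

82.3%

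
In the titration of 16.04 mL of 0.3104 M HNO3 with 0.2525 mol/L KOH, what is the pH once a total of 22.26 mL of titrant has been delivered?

12.22

n(acid) = 0.3104 x 0.01604 = 0.004979 mol; n(KOH) added = 0.2525 x 0.02226 = 0.005621 mol.
Base is in excess by 0.005621 - 0.004979 = 0.0006418 mol in a total volume of 0.03830 L.
[OH^-] = 0.0006418/0.03830 = 0.01676 M, so pOH = 1.78 and pH = 14.00 - 1.78 = 12.22.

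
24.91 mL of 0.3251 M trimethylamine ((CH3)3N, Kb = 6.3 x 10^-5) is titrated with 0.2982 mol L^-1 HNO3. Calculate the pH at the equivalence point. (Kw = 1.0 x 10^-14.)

5.30

n((CH3)3N) = 0.3251 x 0.02491 = 0.008098 mol; V(HNO3) at equivalence = 0.008098/0.2982 = 0.02716 L.
At equivalence the base is fully converted to (CH3)3NH+; total volume = 0.05207 L, so [(CH3)3NH+] = 0.008098/0.05207 = 0.1555 M.
Ka((CH3)3NH+) = Kw/Kb = 1.0e-14 / 6.3 x 10^-5 = 1.59e-10.
[H^+] = sqrt(Ka x [(CH3)3NH+]) = sqrt(1.59e-10 x 0.1555) = 4.97e-6 M.
pH = -log(4.97e-6) = 5.30.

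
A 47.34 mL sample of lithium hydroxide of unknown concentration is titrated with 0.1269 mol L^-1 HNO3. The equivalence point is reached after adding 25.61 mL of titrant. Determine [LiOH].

n(HNO3) delivered = 0.1269 x 0.02561 = 0.003250 mol.
For a 1:1 reaction, n(LiOH) = 0.003250 mol.
[LiOH] = 0.003250 mol / 0.04734 L = 0.0687 M.

0.0687 M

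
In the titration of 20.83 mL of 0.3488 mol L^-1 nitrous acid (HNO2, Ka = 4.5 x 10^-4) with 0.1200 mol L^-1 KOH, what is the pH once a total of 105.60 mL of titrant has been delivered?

12.63

n(acid) = 0.3488 x 0.02083 = 0.007266 mol; n(KOH) added = 0.1200 x 0.1056 = 0.01267 mol.
Base is in excess by 0.01267 - 0.007266 = 0.005406 mol in a total volume of 0.1264 L.
[OH^-] = 0.005406/0.1264 = 0.04276 M, so pOH = 1.37 and pH = 14.00 - 1.37 = 12.63.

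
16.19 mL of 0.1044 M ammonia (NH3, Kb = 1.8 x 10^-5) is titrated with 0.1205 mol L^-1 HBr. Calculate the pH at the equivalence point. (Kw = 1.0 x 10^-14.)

n(NH3) = 0.1044 x 0.01619 = 0.001690 mol; V(HBr) at equivalence = 0.001690/0.1205 = 0.01403 L.
At equivalence the base is fully converted to NH4+; total volume = 0.03022 L, so [NH4+] = 0.001690/0.03022 = 0.05594 M.
Ka(NH4+) = Kw/Kb = 1.0e-14 / 1.8 x 10^-5 = 5.56e-10.
[H^+] = sqrt(Ka x [NH4+]) = sqrt(5.56e-10 x 0.05594) = 5.57e-6 M.
pH = -log(5.57e-6) = 5.25.

5.25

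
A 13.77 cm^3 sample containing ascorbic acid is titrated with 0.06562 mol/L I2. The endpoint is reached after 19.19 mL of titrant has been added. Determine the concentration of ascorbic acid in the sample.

n(I2) = 0.06562 x 0.01919 = 0.001259 mol.
From the balanced equation, 1 mol I2 reacts with 1 mol ascorbic acid, so n(ascorbic acid) = 0.001259 x 1/1 = 0.001259 mol.
[ascorbic acid] = 0.001259 / 0.01377 L = 0.0914 M.

0.0914 M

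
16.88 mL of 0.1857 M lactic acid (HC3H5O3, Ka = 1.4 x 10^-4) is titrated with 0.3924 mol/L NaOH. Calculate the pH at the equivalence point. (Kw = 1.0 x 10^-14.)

8.48

n(HC3H5O3) = 0.1857 x 0.01688 = 0.003135 mol; V(NaOH) at equivalence = 0.003135/0.3924 = 0.007988 L.
At equivalence all the acid is converted to C3H5O3-; total volume = 0.01688 + 0.007988 = 0.02487 L, so [C3H5O3-] = 0.003135/0.02487 = 0.1260 M.
Kb = Kw/Ka = 1.0e-14 / 1.4 x 10^-4 = 7.14e-11.
[OH^-] = sqrt(Kb x [C3H5O3-]) = sqrt(7.14e-11 x 0.1260) = 3.00e-6 M.
pOH = 5.52, so pH = 14.00 - 5.52 = 8.48.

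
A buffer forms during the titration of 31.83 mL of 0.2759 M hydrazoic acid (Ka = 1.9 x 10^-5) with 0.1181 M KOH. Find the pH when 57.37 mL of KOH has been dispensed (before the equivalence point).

5.25

Initial n(HN3) = 0.2759 x 0.03183 = 0.008782 mol.
n(KOH) added = 0.1181 x 0.05737 = 0.006775 mol, converting that many moles of HN3 to N3-.
Remaining n(HN3) = 0.002006 mol; n(N3-) = 0.006775 mol.
By Henderson-Hasselbalch, pH = pKa + log([A^-]/[HA]) = 4.72 + log(0.006775/0.002006) = 4.72 + (+0.53) = 5.25.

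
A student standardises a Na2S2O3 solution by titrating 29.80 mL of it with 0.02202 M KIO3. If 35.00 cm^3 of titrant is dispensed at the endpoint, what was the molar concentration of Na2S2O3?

n(KIO3) = 0.02202 x 0.03500 = 0.0007707 mol.
From the balanced equation, 1 mol KIO3 reacts with 6 mol Na2S2O3, so n(Na2S2O3) = 0.0007707 x 6/1 = 0.004624 mol.
[Na2S2O3] = 0.004624 / 0.02980 L = 0.155 M.

0.155 M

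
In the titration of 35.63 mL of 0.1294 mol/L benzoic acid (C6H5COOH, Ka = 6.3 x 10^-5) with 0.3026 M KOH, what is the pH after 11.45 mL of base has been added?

Initial n(C6H5COOH) = 0.1294 x 0.03563 = 0.004611 mol.
n(KOH) added = 0.3026 x 0.01145 = 0.003465 mol, converting that many moles of C6H5COOH to C6H5COO-.
Remaining n(C6H5COOH) = 0.001146 mol; n(C6H5COO-) = 0.003465 mol.
By Henderson-Hasselbalch, pH = pKa + log([A^-]/[HA]) = 4.20 + log(0.003465/0.001146) = 4.20 + (+0.48) = 4.68.

4.68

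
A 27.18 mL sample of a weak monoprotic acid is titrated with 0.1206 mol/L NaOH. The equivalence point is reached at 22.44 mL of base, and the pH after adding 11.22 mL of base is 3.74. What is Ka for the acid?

11.22 mL is half of the equivalence volume, so this is the half-equivalence point where [HA] = [A^-].
At half-equivalence pH = pKa, so pKa = 3.74.
Ka = 10^(-3.74) = 1.8 x 10^-4.

1.8 x 10^-4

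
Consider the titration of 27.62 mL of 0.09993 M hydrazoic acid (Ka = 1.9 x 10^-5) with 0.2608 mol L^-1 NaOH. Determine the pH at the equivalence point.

n(HN3) = 0.09993 x 0.02762 = 0.002760 mol; V(NaOH) at equivalence = 0.002760/0.2608 = 0.01058 L.
At equivalence all the acid is converted to N3-; total volume = 0.02762 + 0.01058 = 0.03820 L, so [N3-] = 0.002760/0.03820 = 0.07225 M.
Kb = Kw/Ka = 1.0e-14 / 1.9 x 10^-5 = 5.26e-10.
[OH^-] = sqrt(Kb x [N3-]) = sqrt(5.26e-10 x 0.07225) = 6.17e-6 M.
pOH = 5.21, so pH = 14.00 - 5.21 = 8.79.

8.79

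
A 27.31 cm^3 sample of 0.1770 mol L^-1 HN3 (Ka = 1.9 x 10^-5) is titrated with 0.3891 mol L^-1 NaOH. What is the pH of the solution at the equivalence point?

n(HN3) = 0.1770 x 0.02731 = 0.004834 mol; V(NaOH) at equivalence = 0.004834/0.3891 = 0.01242 L.
At equivalence all the acid is converted to N3-; total volume = 0.02731 + 0.01242 = 0.03973 L, so [N3-] = 0.004834/0.03973 = 0.1217 M.
Kb = Kw/Ka = 1.0e-14 / 1.9 x 10^-5 = 5.26e-10.
[OH^-] = sqrt(Kb x [N3-]) = sqrt(5.26e-10 x 0.1217) = 8.00e-6 M.
pOH = 5.10, so pH = 14.00 - 5.10 = 8.90.

8.90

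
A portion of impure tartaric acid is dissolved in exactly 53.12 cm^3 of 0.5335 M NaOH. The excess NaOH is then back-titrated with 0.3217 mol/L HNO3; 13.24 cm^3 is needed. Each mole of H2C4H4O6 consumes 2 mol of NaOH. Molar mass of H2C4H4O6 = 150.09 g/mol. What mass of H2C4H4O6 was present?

Total n(NaOH) added = 0.5335 x 0.05312 = 0.02834 mol.
n(HNO3) used = 0.3217 x 0.01324 = 0.004259 mol, which equals the excess n(NaOH).
So n(NaOH) consumed by the sample = 0.02834 - 0.004259 = 0.02408 mol.
n(H2C4H4O6) = 0.02408 / 2 = 0.01204 mol.
mass = 0.01204 mol x 150.09 g/mol = 1.81 g.

1.81 g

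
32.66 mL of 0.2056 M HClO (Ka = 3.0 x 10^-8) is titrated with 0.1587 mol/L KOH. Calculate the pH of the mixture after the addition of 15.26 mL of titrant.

7.27

Initial n(HClO) = 0.2056 x 0.03266 = 0.006715 mol.
n(KOH) added = 0.1587 x 0.01526 = 0.002422 mol, converting that many moles of HClO to ClO-.
Remaining n(HClO) = 0.004293 mol; n(ClO-) = 0.002422 mol.
By Henderson-Hasselbalch, pH = pKa + log([A^-]/[HA]) = 7.52 + log(0.002422/0.004293) = 7.52 + (-0.25) = 7.27.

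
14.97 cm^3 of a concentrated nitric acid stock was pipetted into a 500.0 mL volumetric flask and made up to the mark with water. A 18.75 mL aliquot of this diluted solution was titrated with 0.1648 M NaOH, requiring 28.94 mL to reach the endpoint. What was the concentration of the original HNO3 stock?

n(NaOH) = 0.1648 x 0.02894 = 0.004769 mol.
n(HNO3) in the aliquot = 0.004769 mol.
[diluted HNO3] = 0.004769 / 0.01875 = 0.2544 M.
Dilution factor = 500.0/14.97 = 33.40, so [stock] = 0.2544 x 33.40 = 8.50 M.

8.50 M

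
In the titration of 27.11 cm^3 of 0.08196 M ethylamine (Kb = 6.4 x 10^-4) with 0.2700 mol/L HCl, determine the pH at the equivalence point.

n(C2H5NH2) = 0.08196 x 0.02711 = 0.002222 mol; V(HCl) at equivalence = 0.002222/0.2700 = 0.008229 L.
At equivalence the base is fully converted to C2H5NH3+; total volume = 0.03534 L, so [C2H5NH3+] = 0.002222/0.03534 = 0.06287 M.
Ka(C2H5NH3+) = Kw/Kb = 1.0e-14 / 6.4 x 10^-4 = 1.56e-11.
[H^+] = sqrt(Ka x [C2H5NH3+]) = sqrt(1.56e-11 x 0.06287) = 9.91e-7 M.
pH = -log(9.91e-7) = 6.00.

6.00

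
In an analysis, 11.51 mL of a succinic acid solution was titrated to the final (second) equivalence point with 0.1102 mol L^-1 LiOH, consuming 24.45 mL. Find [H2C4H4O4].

n(LiOH) = 0.1102 x 0.02445 = 0.002694 mol.
At the final (second) equivalence point, 2 mol OH^- react per mol H2C4H4O4, so n(H2C4H4O4) = 0.002694 / 2 = 0.001347 mol.
[H2C4H4O4] = 0.001347 / 0.01151 L = 0.117 M.

0.117 M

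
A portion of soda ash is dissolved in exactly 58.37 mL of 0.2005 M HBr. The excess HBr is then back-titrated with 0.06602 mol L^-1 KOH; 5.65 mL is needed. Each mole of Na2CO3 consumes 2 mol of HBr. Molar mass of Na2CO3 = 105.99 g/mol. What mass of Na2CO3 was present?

0.600 g

Total n(HBr) added = 0.2005 x 0.05837 = 0.01170 mol.
n(KOH) used = 0.06602 x 0.005650 = 0.0003730 mol, which equals the excess n(HBr).
So n(HBr) consumed by the sample = 0.01170 - 0.0003730 = 0.01133 mol.
n(Na2CO3) = 0.01133 / 2 = 0.005665 mol.
mass = 0.005665 mol x 105.99 g/mol = 0.600 g.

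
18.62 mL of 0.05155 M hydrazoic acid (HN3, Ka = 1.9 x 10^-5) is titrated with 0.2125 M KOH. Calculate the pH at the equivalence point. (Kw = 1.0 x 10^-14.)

n(HN3) = 0.05155 x 0.01862 = 0.0009599 mol; V(KOH) at equivalence = 0.0009599/0.2125 = 0.004517 L.
At equivalence all the acid is converted to N3-; total volume = 0.01862 + 0.004517 = 0.02314 L, so [N3-] = 0.0009599/0.02314 = 0.04149 M.
Kb = Kw/Ka = 1.0e-14 / 1.9 x 10^-5 = 5.26e-10.
[OH^-] = sqrt(Kb x [N3-]) = sqrt(5.26e-10 x 0.04149) = 4.67e-6 M.
pOH = 5.33, so pH = 14.00 - 5.33 = 8.67.

8.67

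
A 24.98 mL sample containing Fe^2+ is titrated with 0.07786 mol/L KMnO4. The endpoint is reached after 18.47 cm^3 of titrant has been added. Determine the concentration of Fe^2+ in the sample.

0.288 M

n(KMnO4) = 0.07786 x 0.01847 = 0.001438 mol.
From the balanced equation, 1 mol KMnO4 reacts with 5 mol Fe^2+, so n(Fe^2+) = 0.001438 x 5/1 = 0.007190 mol.
[Fe^2+] = 0.007190 / 0.02498 L = 0.288 M.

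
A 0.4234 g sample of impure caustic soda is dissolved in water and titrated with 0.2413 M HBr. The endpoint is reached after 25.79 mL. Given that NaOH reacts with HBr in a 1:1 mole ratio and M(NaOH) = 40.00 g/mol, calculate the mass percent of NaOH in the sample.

58.8%

n(HBr) = 0.2413 x 0.02579 = 0.006223 mol.
n(NaOH) = 0.006223 / 1 = 0.006223 mol.
mass of NaOH = 0.006223 x 40.00 = 0.2489 g.
% purity = 0.2489 / 0.4234 x 100 = 58.8%.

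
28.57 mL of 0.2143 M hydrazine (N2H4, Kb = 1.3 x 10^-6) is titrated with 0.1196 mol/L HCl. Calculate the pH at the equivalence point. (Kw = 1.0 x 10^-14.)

4.61

n(N2H4) = 0.2143 x 0.02857 = 0.006123 mol; V(HCl) at equivalence = 0.006123/0.1196 = 0.05119 L.
At equivalence the base is fully converted to N2H5+; total volume = 0.07976 L, so [N2H5+] = 0.006123/0.07976 = 0.07676 M.
Ka(N2H5+) = Kw/Kb = 1.0e-14 / 1.3 x 10^-6 = 7.69e-9.
[H^+] = sqrt(Ka x [N2H5+]) = sqrt(7.69e-9 x 0.07676) = 2.43e-5 M.
pH = -log(2.43e-5) = 4.61.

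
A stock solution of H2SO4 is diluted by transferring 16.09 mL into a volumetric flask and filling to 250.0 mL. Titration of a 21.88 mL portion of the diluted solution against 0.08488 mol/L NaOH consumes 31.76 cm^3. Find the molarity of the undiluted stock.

n(NaOH) = 0.08488 x 0.03176 = 0.002696 mol.
n(H2SO4) in the aliquot = 0.002696 x 1/2 = 0.001348 mol.
[diluted H2SO4] = 0.001348 / 0.02188 = 0.06160 M.
Dilution factor = 250.0/16.09 = 15.54, so [stock] = 0.06160 x 15.54 = 0.957 M.

0.957 M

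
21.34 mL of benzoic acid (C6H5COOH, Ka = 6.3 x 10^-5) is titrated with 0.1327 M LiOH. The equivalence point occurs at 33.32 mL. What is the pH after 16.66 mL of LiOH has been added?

16.66 mL is exactly half the equivalence volume (33.32/2), i.e. the half-equivalence point.
There, n(HA) = n(A^-), so pH = pKa = -log(6.3 x 10^-5) = 4.20.

4.20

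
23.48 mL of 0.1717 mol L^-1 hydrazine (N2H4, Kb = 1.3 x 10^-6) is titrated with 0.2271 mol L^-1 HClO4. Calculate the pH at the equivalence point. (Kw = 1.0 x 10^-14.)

n(N2H4) = 0.1717 x 0.02348 = 0.004032 mol; V(HClO4) at equivalence = 0.004032/0.2271 = 0.01775 L.
At equivalence the base is fully converted to N2H5+; total volume = 0.04123 L, so [N2H5+] = 0.004032/0.04123 = 0.09778 M.
Ka(N2H5+) = Kw/Kb = 1.0e-14 / 1.3 x 10^-6 = 7.69e-9.
[H^+] = sqrt(Ka x [N2H5+]) = sqrt(7.69e-9 x 0.09778) = 2.74e-5 M.
pH = -log(2.74e-5) = 4.56.

4.56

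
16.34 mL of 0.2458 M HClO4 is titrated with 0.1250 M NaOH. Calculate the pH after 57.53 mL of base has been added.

n(acid) = 0.2458 x 0.01634 = 0.004016 mol; n(NaOH) added = 0.1250 x 0.05753 = 0.007191 mol.
Base is in excess by 0.007191 - 0.004016 = 0.003175 mol in a total volume of 0.07387 L.
[OH^-] = 0.003175/0.07387 = 0.04298 M, so pOH = 1.37 and pH = 14.00 - 1.37 = 12.63.

12.63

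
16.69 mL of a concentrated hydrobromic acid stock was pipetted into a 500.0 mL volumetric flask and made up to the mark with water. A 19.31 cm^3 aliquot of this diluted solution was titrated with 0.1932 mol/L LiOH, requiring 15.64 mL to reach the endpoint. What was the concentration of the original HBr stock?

4.69 M

n(LiOH) = 0.1932 x 0.01564 = 0.003022 mol.
n(HBr) in the aliquot = 0.003022 mol.
[diluted HBr] = 0.003022 / 0.01931 = 0.1565 M.
Dilution factor = 500.0/16.69 = 29.96, so [stock] = 0.1565 x 29.96 = 4.69 M.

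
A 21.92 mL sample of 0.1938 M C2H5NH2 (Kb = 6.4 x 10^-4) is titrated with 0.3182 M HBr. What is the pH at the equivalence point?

n(C2H5NH2) = 0.1938 x 0.02192 = 0.004248 mol; V(HBr) at equivalence = 0.004248/0.3182 = 0.01335 L.
At equivalence the base is fully converted to C2H5NH3+; total volume = 0.03527 L, so [C2H5NH3+] = 0.004248/0.03527 = 0.1204 M.
Ka(C2H5NH3+) = Kw/Kb = 1.0e-14 / 6.4 x 10^-4 = 1.56e-11.
[H^+] = sqrt(Ka x [C2H5NH3+]) = sqrt(1.56e-11 x 0.1204) = 1.37e-6 M.
pH = -log(1.37e-6) = 5.86.

5.86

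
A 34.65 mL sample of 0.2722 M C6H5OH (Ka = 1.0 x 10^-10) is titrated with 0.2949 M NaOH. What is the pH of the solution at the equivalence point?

n(C6H5OH) = 0.2722 x 0.03465 = 0.009432 mol; V(NaOH) at equivalence = 0.009432/0.2949 = 0.03198 L.
At equivalence all the acid is converted to C6H5O-; total volume = 0.03465 + 0.03198 = 0.06663 L, so [C6H5O-] = 0.009432/0.06663 = 0.1415 M.
Kb = Kw/Ka = 1.0e-14 / 1.0 x 10^-10 = 0.000100.
[OH^-] = sqrt(Kb x [C6H5O-]) = sqrt(0.000100 x 0.1415) = 0.00376 M.
pOH = 2.42, so pH = 14.00 - 2.42 = 11.58.

11.58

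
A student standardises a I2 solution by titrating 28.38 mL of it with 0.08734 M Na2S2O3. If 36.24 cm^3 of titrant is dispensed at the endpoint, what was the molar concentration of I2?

n(Na2S2O3) = 0.08734 x 0.03624 = 0.003165 mol.
From the balanced equation, 2 mol Na2S2O3 reacts with 1 mol I2, so n(I2) = 0.003165 x 1/2 = 0.001583 mol.
[I2] = 0.001583 / 0.02838 L = 0.0558 M.

0.0558 M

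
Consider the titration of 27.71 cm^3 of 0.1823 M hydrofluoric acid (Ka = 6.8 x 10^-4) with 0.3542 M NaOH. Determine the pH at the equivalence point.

n(HF) = 0.1823 x 0.02771 = 0.005052 mol; V(NaOH) at equivalence = 0.005052/0.3542 = 0.01426 L.
At equivalence all the acid is converted to F-; total volume = 0.02771 + 0.01426 = 0.04197 L, so [F-] = 0.005052/0.04197 = 0.1204 M.
Kb = Kw/Ka = 1.0e-14 / 6.8 x 10^-4 = 1.47e-11.
[OH^-] = sqrt(Kb x [F-]) = sqrt(1.47e-11 x 0.1204) = 1.33e-6 M.
pOH = 5.88, so pH = 14.00 - 5.88 = 8.12.

8.12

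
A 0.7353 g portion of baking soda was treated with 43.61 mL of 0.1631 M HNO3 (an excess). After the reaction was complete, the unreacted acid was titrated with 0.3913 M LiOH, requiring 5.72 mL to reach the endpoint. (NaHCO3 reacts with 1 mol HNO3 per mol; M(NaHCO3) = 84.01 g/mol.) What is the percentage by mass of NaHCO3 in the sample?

Total n(HNO3) added = 0.1631 x 0.04361 = 0.007113 mol.
n(LiOH) used = 0.3913 x 0.005720 = 0.002238 mol, which equals the excess n(HNO3).
So n(HNO3) consumed by the sample = 0.007113 - 0.002238 = 0.004875 mol.
n(NaHCO3) = 0.004875 / 1 = 0.004875 mol.
mass NaHCO3 = 0.004875 x 84.01 = 0.4095 g, so %NaHCO3 = 0.4095/0.7353 x 100 = 55.7%.

55.7%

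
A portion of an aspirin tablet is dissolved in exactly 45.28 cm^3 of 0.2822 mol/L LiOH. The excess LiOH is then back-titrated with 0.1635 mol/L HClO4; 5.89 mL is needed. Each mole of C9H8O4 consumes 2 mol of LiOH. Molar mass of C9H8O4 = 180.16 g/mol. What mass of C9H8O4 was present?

1.06 g

Total n(LiOH) added = 0.2822 x 0.04528 = 0.01278 mol.
n(HClO4) used = 0.1635 x 0.005890 = 0.0009630 mol, which equals the excess n(LiOH).
So n(LiOH) consumed by the sample = 0.01278 - 0.0009630 = 0.01182 mol.
n(C9H8O4) = 0.01182 / 2 = 0.005908 mol.
mass = 0.005908 mol x 180.16 g/mol = 1.06 g.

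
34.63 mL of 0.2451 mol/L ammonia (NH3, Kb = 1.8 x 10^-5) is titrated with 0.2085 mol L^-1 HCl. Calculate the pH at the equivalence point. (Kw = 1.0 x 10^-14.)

5.10

n(NH3) = 0.2451 x 0.03463 = 0.008488 mol; V(HCl) at equivalence = 0.008488/0.2085 = 0.04071 L.
At equivalence the base is fully converted to NH4+; total volume = 0.07534 L, so [NH4+] = 0.008488/0.07534 = 0.1127 M.
Ka(NH4+) = Kw/Kb = 1.0e-14 / 1.8 x 10^-5 = 5.56e-10.
[H^+] = sqrt(Ka x [NH4+]) = sqrt(5.56e-10 x 0.1127) = 7.91e-6 M.
pH = -log(7.91e-6) = 5.10.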